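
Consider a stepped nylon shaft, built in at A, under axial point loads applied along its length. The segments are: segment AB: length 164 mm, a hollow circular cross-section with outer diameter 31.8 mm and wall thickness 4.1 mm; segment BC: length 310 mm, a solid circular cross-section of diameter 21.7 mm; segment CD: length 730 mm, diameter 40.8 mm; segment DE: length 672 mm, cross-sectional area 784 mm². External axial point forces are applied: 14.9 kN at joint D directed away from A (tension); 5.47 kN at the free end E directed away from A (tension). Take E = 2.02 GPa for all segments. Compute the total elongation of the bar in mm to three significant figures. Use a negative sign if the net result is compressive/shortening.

21.0 mm

Internal axial forces (sectioning from the free end, tension +): N_DE = 5.47 kN, N_CD = 20.37 kN, N_BC = 20.37 kN, N_AB = 20.37 kN.
A_AB = 356.8 mm².
A_BC = 369.8 mm².
A_CD = 1307 mm².
δ_AB = 20370·164/(356.8·2020) = 4.635 mm
δ_BC = 20370·310/(369.8·2020) = 8.453 mm
δ_CD = 20370·730/(1307·2020) = 5.631 mm
δ_DE = 5470·672/(784·2020) = 2.321 mm
δ = Σδ_i = 21.04 mm.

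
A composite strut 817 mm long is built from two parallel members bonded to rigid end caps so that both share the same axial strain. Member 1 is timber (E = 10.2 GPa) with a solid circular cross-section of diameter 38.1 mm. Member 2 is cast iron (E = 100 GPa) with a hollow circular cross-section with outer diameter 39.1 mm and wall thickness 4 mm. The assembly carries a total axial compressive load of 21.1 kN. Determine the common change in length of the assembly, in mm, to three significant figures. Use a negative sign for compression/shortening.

A_1 = 1140 mm².
A_2 = 441.1 mm².
Equal strain + equilibrium ⇒ each member carries load in proportion to AE: A₁E₁ = 11630000 N, A₂E₂ = 44110000 N, ΣAE = 55740000 N.
δ = PL/ΣAE = -21100·817/55740000 = -0.3093 mm.

-0.309 mm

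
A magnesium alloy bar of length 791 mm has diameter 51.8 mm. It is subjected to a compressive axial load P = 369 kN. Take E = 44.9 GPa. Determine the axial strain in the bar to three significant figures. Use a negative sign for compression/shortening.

-0.00390

A = 2107 mm².
σ = N/A = -175.1 MPa; ε = σ/E = -175.1/44900 = -3.900e-03.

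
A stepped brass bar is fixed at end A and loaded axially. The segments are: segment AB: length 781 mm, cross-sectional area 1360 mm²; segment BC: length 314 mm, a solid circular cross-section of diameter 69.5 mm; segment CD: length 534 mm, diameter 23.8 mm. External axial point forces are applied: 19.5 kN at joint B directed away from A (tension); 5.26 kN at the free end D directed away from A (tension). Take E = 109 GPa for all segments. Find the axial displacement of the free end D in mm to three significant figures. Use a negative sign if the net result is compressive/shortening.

0.192 mm

Internal axial forces (sectioning from the free end, tension +): N_CD = 5.26 kN, N_BC = 5.26 kN, N_AB = 24.76 kN.
A_BC = 3794 mm².
A_CD = 444.9 mm².
δ_AB = 24760·781/(1360·109000) = 0.1304 mm
δ_BC = 5260·314/(3794·109000) = 0.003994 mm
δ_CD = 5260·534/(444.9·109000) = 0.05792 mm
δ = Σδ_i = 0.1924 mm.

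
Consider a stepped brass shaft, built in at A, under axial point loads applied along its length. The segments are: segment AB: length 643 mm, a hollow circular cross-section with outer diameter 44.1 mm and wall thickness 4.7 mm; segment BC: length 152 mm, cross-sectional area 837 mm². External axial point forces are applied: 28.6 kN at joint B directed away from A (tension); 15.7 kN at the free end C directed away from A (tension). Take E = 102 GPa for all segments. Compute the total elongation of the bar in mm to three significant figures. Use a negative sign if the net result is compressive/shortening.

Internal axial forces (sectioning from the free end, tension +): N_BC = 15.7 kN, N_AB = 44.3 kN.
A_AB = 581.8 mm².
δ_AB = 44300·643/(581.8·102000) = 0.48 mm
δ_BC = 15700·152/(837·102000) = 0.02795 mm
δ = Σδ_i = 0.508 mm.

0.508 mm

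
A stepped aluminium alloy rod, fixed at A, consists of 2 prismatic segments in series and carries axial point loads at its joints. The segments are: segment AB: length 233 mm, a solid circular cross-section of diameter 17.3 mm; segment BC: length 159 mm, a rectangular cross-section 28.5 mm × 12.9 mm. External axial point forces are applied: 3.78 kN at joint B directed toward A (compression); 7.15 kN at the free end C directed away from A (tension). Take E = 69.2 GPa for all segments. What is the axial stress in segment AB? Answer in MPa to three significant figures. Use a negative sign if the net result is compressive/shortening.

Internal axial forces (sectioning from the free end, tension +): N_BC = 7.15 kN, N_AB = 3.37 kN.
A_AB = 235.1 mm².
σ_AB = N_AB/A_AB = 3370/235.1 = 14.34 MPa.

14.3 MPa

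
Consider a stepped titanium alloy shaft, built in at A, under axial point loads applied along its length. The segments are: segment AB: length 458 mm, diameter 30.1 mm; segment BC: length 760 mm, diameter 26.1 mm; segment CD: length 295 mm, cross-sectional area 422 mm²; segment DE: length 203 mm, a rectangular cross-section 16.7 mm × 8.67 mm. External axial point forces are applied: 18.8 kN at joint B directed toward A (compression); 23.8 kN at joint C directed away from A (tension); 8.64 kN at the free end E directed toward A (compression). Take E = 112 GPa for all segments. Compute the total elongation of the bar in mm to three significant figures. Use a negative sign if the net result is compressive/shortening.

Internal axial forces (sectioning from the free end, tension +): N_DE = -8.64 kN, N_CD = -8.64 kN, N_BC = 15.16 kN, N_AB = -3.64 kN.
A_AB = 711.6 mm².
A_BC = 535 mm².
A_DE = 144.8 mm².
δ_AB = -3640·458/(711.6·112000) = -0.02092 mm
δ_BC = 15160·760/(535·112000) = 0.1923 mm
δ_CD = -8640·295/(422·112000) = -0.05393 mm
δ_DE = -8640·203/(144.8·112000) = -0.1082 mm
δ = Σδ_i = 0.009273 mm.

0.00927 mm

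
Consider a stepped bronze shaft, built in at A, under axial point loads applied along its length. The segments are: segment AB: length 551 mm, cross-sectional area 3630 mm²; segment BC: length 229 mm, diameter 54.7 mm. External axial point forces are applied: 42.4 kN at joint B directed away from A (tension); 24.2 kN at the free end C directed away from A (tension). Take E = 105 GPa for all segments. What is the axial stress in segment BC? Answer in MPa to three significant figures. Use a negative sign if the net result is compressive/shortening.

10.3 MPa

Internal axial forces (sectioning from the free end, tension +): N_BC = 24.2 kN, N_AB = 66.6 kN.
A_BC = 2350 mm².
σ_BC = N_BC/A_BC = 24200/2350 = 10.3 MPa.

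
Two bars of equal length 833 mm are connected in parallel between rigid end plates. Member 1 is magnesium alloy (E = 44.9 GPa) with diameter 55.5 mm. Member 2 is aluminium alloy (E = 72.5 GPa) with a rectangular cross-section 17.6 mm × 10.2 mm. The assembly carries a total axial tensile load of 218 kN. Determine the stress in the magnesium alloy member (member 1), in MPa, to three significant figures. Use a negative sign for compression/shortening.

A_1 = 2419 mm².
A_2 = 179.5 mm².
Equal strain + equilibrium ⇒ each member carries load in proportion to AE: A₁E₁ = 108600000 N, A₂E₂ = 13020000 N, ΣAE = 121600000 N.
σ₁ = P·E₁/ΣAE = 218000·44900/121600000 = 80.47 MPa.

80.5 MPa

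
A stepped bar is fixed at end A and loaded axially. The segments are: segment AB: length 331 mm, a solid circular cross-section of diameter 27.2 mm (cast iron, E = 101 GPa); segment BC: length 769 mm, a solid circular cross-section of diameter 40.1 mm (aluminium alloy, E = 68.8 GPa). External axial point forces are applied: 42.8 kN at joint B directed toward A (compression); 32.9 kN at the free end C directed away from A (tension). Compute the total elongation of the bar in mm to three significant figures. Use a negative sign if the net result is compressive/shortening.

Internal axial forces (sectioning from the free end, tension +): N_BC = 32.9 kN, N_AB = -9.9 kN.
A_AB = 581.1 mm².
A_BC = 1263 mm².
δ_AB = -9900·331/(581.1·101000) = -0.05584 mm
δ_BC = 32900·769/(1263·68800) = 0.2912 mm
δ = Σδ_i = 0.2353 mm.

0.235 mm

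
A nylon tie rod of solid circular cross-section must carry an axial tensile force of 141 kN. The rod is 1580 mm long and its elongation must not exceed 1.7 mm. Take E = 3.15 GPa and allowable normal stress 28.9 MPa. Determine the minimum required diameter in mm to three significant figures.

Required area A ≥ P/σ_allow = 141000/28.9 = 4879 mm².
For a solid circular section, d ≥ √(4A/π) = 78.82 mm.
Elongation limit: A ≥ PL/(Eδ_allow) = 141000·1580/(3150·1.7) = 41600 mm² ⇒ d ≥ 230.2 mm.
The elongation limit governs.

230 mm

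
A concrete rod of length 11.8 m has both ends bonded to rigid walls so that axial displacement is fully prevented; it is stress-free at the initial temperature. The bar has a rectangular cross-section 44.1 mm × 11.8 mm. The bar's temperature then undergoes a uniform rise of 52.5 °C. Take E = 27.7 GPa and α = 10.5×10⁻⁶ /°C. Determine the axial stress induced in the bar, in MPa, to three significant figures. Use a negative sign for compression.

-15.3 MPa

Free thermal expansion αLΔT = 10.5e-6 · 11800 · 52.5 = 6.505 mm.
The walls impose strain ε = −(6.505)/11800 = -5.5125e-04; σ = Eε = 27700 · -5.5125e-04 = -15.27 MPa.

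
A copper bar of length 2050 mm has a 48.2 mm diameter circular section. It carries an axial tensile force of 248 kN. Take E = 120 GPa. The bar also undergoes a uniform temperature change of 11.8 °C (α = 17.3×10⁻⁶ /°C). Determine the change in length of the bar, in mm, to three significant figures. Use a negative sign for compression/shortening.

2.74 mm

A = 1825 mm².
δ_mech = NL/(AE) = 248000·2050/(1825·120000) = 2.322 mm.
δ_thermal = αLΔT = 17.3e-6·2050·11.8 = 0.4185 mm.
δ = δ_mech + δ_thermal = 2.74 mm.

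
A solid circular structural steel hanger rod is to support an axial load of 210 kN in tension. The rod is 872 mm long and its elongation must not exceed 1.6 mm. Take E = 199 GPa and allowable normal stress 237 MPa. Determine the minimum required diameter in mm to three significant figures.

33.6 mm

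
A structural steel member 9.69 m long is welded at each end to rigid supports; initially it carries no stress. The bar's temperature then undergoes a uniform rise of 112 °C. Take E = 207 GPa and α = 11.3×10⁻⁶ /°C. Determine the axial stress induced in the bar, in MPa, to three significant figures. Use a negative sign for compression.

Free thermal expansion αLΔT = 11.3e-6 · 9690 · 112 = 12.26 mm.
The walls impose strain ε = −(12.26)/9690 = -1.2656e-03; σ = Eε = 207000 · -1.2656e-03 = -262 MPa.

-262 MPa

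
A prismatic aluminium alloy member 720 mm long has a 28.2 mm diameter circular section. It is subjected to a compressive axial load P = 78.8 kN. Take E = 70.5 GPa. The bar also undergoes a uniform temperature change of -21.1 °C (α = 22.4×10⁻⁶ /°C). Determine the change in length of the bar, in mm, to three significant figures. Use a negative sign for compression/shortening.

-1.63 mm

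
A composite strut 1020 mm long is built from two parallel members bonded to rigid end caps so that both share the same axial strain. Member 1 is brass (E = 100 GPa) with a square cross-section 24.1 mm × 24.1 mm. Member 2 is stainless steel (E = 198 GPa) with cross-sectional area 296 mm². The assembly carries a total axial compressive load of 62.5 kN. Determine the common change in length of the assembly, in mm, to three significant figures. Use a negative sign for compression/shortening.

A_1 = 580.8 mm².
Equal strain + equilibrium ⇒ each member carries load in proportion to AE: A₁E₁ = 58080000 N, A₂E₂ = 58610000 N, ΣAE = 116700000 N.
δ = PL/ΣAE = -62500·1020/116700000 = -0.5463 mm.

-0.546 mm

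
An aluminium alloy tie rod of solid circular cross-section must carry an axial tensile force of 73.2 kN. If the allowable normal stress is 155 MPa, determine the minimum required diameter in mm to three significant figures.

Required area A ≥ P/σ_allow = 73200/155 = 472.3 mm².
For a solid circular section, d ≥ √(4A/π) = 24.52 mm.

24.5 mm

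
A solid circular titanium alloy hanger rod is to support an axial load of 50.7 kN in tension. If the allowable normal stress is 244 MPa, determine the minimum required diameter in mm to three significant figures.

Required area A ≥ P/σ_allow = 50700/244 = 207.8 mm².
For a solid circular section, d ≥ √(4A/π) = 16.27 mm.

16.3 mm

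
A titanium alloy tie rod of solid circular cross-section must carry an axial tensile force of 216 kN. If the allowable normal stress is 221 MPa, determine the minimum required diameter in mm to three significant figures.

35.3 mm

Required area A ≥ P/σ_allow = 216000/221 = 977.4 mm².
For a solid circular section, d ≥ √(4A/π) = 35.28 mm.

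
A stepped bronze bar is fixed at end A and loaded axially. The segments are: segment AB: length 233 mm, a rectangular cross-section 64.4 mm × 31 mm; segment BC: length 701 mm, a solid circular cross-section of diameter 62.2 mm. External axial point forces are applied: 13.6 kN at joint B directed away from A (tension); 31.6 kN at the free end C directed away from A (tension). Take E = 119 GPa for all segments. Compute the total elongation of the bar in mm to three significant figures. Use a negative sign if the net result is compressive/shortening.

0.106 mm

Internal axial forces (sectioning from the free end, tension +): N_BC = 31.6 kN, N_AB = 45.2 kN.
A_AB = 1996 mm².
A_BC = 3039 mm².
δ_AB = 45200·233/(1996·119000) = 0.04433 mm
δ_BC = 31600·701/(3039·119000) = 0.06126 mm
δ = Σδ_i = 0.1056 mm.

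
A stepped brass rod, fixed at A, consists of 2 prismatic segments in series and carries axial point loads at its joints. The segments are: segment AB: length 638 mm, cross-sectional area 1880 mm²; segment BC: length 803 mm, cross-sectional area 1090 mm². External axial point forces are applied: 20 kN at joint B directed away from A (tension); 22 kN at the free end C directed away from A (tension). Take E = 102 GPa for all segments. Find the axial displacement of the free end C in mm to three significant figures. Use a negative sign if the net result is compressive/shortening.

0.299 mm

Internal axial forces (sectioning from the free end, tension +): N_BC = 22 kN, N_AB = 42 kN.
δ_AB = 42000·638/(1880·102000) = 0.1397 mm
δ_BC = 22000·803/(1090·102000) = 0.1589 mm
δ = Σδ_i = 0.2986 mm.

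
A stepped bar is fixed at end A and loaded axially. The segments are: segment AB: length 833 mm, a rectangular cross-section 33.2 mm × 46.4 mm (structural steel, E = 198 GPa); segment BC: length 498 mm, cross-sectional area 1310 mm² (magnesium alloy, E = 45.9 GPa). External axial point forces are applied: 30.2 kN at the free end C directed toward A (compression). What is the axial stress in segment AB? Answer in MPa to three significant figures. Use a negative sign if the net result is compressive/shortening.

Internal axial forces (sectioning from the free end, tension +): N_BC = -30.2 kN, N_AB = -30.2 kN.
A_AB = 1540 mm².
σ_AB = N_AB/A_AB = -30200/1540 = -19.6 MPa.

-19.6 MPa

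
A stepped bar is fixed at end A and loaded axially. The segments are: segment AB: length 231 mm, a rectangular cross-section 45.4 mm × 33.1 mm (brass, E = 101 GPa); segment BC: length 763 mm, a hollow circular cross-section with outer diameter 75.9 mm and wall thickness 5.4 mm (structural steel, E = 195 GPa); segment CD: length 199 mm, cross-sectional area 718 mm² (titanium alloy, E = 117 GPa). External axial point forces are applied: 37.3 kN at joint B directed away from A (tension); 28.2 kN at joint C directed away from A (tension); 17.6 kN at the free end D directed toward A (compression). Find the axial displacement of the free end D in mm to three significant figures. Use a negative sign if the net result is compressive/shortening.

0.0659 mm

Internal axial forces (sectioning from the free end, tension +): N_CD = -17.6 kN, N_BC = 10.6 kN, N_AB = 47.9 kN.
A_AB = 1503 mm².
A_BC = 1196 mm².
δ_AB = 47900·231/(1503·101000) = 0.0729 mm
δ_BC = 10600·763/(1196·195000) = 0.03468 mm
δ_CD = -17600·199/(718·117000) = -0.04169 mm
δ = Σδ_i = 0.06589 mm.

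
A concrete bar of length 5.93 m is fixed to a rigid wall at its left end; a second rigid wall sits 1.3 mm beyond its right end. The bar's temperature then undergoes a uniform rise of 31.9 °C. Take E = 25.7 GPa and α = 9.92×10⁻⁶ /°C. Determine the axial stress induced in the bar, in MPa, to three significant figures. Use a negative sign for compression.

-2.50 MPa

Free thermal expansion αLΔT = 9.92e-6 · 5930 · 31.9 = 1.877 mm.
The walls engage after the gap closes; constrained expansion = 1.877 − 1.3 = 0.5765 mm.
The walls impose strain ε = −(0.5765)/5930 = -9.7224e-05; σ = Eε = 25700 · -9.7224e-05 = -2.499 MPa.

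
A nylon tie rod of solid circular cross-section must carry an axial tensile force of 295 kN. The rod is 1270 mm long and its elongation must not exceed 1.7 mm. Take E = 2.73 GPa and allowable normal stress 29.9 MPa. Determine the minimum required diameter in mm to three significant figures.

Required area A ≥ P/σ_allow = 295000/29.9 = 9866 mm².
For a solid circular section, d ≥ √(4A/π) = 112.1 mm.
Elongation limit: A ≥ PL/(Eδ_allow) = 295000·1270/(2730·1.7) = 80730 mm² ⇒ d ≥ 320.6 mm.
The elongation limit governs.

321 mm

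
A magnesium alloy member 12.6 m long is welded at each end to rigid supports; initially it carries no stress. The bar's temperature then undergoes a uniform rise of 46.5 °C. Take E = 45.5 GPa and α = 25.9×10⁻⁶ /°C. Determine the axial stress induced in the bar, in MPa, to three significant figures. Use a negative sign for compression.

Free thermal expansion αLΔT = 25.9e-6 · 12600 · 46.5 = 15.17 mm.
The walls impose strain ε = −(15.17)/12600 = -1.2043e-03; σ = Eε = 45500 · -1.2043e-03 = -54.8 MPa.

-54.8 MPa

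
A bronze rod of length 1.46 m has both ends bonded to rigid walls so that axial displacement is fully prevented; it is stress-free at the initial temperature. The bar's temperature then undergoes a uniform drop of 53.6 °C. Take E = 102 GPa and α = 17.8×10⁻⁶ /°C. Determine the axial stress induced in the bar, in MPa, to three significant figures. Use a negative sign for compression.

97.3 MPa

Free thermal expansion αLΔT = 17.8e-6 · 1460 · -53.6 = -1.393 mm.
The walls impose strain ε = −(-1.393)/1460 = 9.5408e-04; σ = Eε = 102000 · 9.5408e-04 = 97.32 MPa.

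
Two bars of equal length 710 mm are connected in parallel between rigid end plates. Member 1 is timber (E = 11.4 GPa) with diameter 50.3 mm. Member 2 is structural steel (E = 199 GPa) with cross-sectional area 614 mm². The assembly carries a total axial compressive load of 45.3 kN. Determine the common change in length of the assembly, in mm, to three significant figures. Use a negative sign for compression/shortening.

-0.222 mm

A_1 = 1987 mm².
Equal strain + equilibrium ⇒ each member carries load in proportion to AE: A₁E₁ = 22650000 N, A₂E₂ = 122200000 N, ΣAE = 144800000 N.
δ = PL/ΣAE = -45300·710/144800000 = -0.2221 mm.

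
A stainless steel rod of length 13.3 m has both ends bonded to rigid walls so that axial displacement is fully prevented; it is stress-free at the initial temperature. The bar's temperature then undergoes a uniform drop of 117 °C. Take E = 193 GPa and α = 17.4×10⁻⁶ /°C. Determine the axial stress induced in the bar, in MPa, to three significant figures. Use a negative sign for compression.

Free thermal expansion αLΔT = 17.4e-6 · 13300 · -117 = -27.08 mm.
The walls impose strain ε = −(-27.08)/13300 = 2.0358e-03; σ = Eε = 193000 · 2.0358e-03 = 392.9 MPa.

393 MPa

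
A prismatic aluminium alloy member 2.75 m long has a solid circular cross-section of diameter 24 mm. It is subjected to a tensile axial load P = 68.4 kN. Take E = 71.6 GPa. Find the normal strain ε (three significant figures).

0.00211

A = 452.4 mm².
σ = N/A = 151.2 MPa; ε = σ/E = 151.2/71600 = 2.112e-03.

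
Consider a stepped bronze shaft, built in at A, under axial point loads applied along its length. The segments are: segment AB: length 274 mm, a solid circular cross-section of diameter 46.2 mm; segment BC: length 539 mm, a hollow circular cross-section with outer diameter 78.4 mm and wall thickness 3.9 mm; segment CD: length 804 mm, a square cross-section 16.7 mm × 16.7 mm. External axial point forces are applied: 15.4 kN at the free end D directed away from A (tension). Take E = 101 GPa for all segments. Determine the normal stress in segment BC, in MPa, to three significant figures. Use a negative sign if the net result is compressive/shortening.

16.9 MPa

Internal axial forces (sectioning from the free end, tension +): N_CD = 15.4 kN, N_BC = 15.4 kN, N_AB = 15.4 kN.
A_BC = 912.8 mm².
σ_BC = N_BC/A_BC = 15400/912.8 = 16.87 MPa.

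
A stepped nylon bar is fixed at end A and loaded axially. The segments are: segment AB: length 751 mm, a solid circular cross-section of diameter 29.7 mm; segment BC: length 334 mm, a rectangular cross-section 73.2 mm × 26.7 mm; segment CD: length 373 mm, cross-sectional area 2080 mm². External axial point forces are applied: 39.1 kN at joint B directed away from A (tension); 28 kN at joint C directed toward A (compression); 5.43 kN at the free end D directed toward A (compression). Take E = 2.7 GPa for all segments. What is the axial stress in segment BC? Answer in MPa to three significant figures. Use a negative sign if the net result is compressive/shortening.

-17.1 MPa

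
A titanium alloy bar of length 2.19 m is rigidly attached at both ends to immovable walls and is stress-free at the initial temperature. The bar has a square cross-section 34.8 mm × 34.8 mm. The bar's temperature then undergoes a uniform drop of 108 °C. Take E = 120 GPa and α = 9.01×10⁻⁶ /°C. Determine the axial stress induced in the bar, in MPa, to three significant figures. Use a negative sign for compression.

Free thermal expansion αLΔT = 9.01e-6 · 2190 · -108 = -2.131 mm.
The walls impose strain ε = −(-2.131)/2190 = 9.7308e-04; σ = Eε = 120000 · 9.7308e-04 = 116.8 MPa.

117 MPa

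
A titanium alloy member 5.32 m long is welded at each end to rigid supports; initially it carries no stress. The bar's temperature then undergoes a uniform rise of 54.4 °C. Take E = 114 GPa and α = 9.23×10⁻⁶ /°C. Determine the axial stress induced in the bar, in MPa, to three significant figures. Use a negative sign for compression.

-57.2 MPa

Free thermal expansion αLΔT = 9.23e-6 · 5320 · 54.4 = 2.671 mm.
The walls impose strain ε = −(2.671)/5320 = -5.0211e-04; σ = Eε = 114000 · -5.0211e-04 = -57.24 MPa.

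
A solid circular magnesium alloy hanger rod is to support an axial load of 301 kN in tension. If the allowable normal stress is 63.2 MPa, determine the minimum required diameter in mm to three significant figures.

77.9 mm

Required area A ≥ P/σ_allow = 301000/63.2 = 4763 mm².
For a solid circular section, d ≥ √(4A/π) = 77.87 mm.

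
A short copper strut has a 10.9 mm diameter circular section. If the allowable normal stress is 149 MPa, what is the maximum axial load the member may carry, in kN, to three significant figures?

A = 93.31 mm².
P_max = σ_allow · A = 149 · 93.31 = 13900 N = 13.9 kN.

13.9 kN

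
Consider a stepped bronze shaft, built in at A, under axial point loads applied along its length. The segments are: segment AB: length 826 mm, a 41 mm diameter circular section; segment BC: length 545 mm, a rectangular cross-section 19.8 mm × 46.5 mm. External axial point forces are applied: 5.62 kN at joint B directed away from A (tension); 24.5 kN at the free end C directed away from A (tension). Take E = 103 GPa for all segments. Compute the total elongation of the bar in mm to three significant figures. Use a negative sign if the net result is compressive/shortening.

0.324 mm

Internal axial forces (sectioning from the free end, tension +): N_BC = 24.5 kN, N_AB = 30.12 kN.
A_AB = 1320 mm².
A_BC = 920.7 mm².
δ_AB = 30120·826/(1320·103000) = 0.183 mm
δ_BC = 24500·545/(920.7·103000) = 0.1408 mm
δ = Σδ_i = 0.3238 mm.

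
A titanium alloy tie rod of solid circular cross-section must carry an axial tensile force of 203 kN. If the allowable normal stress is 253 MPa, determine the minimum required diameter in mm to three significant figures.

32.0 mm

Required area A ≥ P/σ_allow = 203000/253 = 802.4 mm².
For a solid circular section, d ≥ √(4A/π) = 31.96 mm.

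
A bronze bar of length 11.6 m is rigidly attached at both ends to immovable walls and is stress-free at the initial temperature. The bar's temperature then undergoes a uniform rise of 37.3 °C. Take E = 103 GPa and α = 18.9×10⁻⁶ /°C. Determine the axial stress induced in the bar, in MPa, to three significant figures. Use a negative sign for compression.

Free thermal expansion αLΔT = 18.9e-6 · 11600 · 37.3 = 8.178 mm.
The walls impose strain ε = −(8.178)/11600 = -7.0497e-04; σ = Eε = 103000 · -7.0497e-04 = -72.61 MPa.

-72.6 MPa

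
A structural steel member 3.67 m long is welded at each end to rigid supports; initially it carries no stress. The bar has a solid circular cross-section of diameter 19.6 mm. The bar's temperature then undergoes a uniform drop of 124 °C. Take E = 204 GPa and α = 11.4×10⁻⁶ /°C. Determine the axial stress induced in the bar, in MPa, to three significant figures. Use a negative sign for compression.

288 MPa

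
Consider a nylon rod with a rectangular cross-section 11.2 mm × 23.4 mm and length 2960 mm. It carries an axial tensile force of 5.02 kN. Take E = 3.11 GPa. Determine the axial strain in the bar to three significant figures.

0.00616

A = 262.1 mm².
σ = N/A = 19.15 MPa; ε = σ/E = 19.15/3110 = 6.159e-03.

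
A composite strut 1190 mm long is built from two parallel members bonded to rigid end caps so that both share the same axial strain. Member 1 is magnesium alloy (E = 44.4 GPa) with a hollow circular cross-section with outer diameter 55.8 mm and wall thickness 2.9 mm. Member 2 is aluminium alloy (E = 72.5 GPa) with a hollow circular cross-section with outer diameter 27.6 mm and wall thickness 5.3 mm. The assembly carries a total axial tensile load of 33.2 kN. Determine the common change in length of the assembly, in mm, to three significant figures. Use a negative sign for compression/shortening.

0.818 mm

A_1 = 482 mm².
A_2 = 371.3 mm².
Equal strain + equilibrium ⇒ each member carries load in proportion to AE: A₁E₁ = 21400000 N, A₂E₂ = 26920000 N, ΣAE = 48320000 N.
δ = PL/ΣAE = 33200·1190/48320000 = 0.8177 mm.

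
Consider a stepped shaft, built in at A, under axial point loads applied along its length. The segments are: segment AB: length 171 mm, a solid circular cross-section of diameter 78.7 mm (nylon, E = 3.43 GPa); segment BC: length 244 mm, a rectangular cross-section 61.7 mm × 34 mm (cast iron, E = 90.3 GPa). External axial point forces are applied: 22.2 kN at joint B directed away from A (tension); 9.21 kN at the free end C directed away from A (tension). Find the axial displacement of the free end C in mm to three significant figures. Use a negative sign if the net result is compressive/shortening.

0.334 mm

Internal axial forces (sectioning from the free end, tension +): N_BC = 9.21 kN, N_AB = 31.41 kN.
A_AB = 4865 mm².
A_BC = 2098 mm².
δ_AB = 31410·171/(4865·3430) = 0.3219 mm
δ_BC = 9210·244/(2098·90300) = 0.01186 mm
δ = Σδ_i = 0.3338 mm.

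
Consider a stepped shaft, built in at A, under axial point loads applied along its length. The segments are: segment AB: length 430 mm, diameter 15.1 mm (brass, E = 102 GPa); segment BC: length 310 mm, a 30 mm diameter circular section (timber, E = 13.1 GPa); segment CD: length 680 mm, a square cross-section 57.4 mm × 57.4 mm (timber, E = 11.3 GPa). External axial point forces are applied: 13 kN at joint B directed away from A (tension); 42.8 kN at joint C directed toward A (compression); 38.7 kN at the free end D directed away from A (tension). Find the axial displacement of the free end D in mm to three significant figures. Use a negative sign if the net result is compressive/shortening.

0.779 mm

Internal axial forces (sectioning from the free end, tension +): N_CD = 38.7 kN, N_BC = -4.1 kN, N_AB = 8.9 kN.
A_AB = 179.1 mm².
A_BC = 706.9 mm².
A_CD = 3295 mm².
δ_AB = 8900·430/(179.1·102000) = 0.2095 mm
δ_BC = -4100·310/(706.9·13100) = -0.1373 mm
δ_CD = 38700·680/(3295·11300) = 0.7068 mm
δ = Σδ_i = 0.7791 mm.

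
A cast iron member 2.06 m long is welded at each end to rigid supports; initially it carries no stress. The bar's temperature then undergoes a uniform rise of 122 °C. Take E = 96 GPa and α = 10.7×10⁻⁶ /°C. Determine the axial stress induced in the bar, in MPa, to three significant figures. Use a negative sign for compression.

Free thermal expansion αLΔT = 10.7e-6 · 2060 · 122 = 2.689 mm.
The walls impose strain ε = −(2.689)/2060 = -1.3054e-03; σ = Eε = 96000 · -1.3054e-03 = -125.3 MPa.

-125 MPa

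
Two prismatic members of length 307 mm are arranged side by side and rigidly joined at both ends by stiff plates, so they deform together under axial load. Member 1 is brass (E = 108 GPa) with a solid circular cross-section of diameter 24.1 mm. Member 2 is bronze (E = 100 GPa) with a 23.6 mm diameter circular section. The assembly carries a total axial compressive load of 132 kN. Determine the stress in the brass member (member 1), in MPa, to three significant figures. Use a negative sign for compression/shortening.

A_1 = 456.2 mm².
A_2 = 437.4 mm².
Equal strain + equilibrium ⇒ each member carries load in proportion to AE: A₁E₁ = 49270000 N, A₂E₂ = 43740000 N, ΣAE = 93010000 N.
σ₁ = P·E₁/ΣAE = -132000·108000/93010000 = -153.3 MPa.

-153 MPa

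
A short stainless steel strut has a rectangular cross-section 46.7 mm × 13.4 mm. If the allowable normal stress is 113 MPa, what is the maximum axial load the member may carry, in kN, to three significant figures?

A = 625.8 mm².
P_max = σ_allow · A = 113 · 625.8 = 70710 N = 70.71 kN.

70.7 kN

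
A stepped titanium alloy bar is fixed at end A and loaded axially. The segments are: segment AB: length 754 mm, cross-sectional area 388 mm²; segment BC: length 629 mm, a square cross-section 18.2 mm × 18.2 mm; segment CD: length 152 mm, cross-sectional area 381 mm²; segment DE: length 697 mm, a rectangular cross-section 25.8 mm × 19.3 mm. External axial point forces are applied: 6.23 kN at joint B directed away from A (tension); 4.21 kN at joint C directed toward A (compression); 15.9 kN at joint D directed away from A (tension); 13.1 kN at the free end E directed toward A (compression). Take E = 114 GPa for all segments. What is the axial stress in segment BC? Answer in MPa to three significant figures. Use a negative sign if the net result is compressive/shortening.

-4.26 MPa

Internal axial forces (sectioning from the free end, tension +): N_DE = -13.1 kN, N_CD = 2.8 kN, N_BC = -1.41 kN, N_AB = 4.82 kN.
A_BC = 331.2 mm².
σ_BC = N_BC/A_BC = -1410/331.2 = -4.257 MPa.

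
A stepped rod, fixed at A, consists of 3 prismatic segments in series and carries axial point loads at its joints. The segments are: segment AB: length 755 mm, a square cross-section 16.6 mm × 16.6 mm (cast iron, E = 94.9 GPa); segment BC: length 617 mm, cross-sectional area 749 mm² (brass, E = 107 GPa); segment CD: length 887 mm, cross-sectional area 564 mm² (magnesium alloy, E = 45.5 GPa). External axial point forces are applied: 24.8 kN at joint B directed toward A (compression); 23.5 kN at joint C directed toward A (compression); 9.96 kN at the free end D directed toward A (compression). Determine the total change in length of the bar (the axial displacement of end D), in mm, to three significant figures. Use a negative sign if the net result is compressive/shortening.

Internal axial forces (sectioning from the free end, tension +): N_CD = -9.96 kN, N_BC = -33.46 kN, N_AB = -58.26 kN.
A_AB = 275.6 mm².
δ_AB = -58260·755/(275.6·94900) = -1.682 mm
δ_BC = -33460·617/(749·107000) = -0.2576 mm
δ_CD = -9960·887/(564·45500) = -0.3443 mm
δ = Σδ_i = -2.284 mm.

-2.28 mm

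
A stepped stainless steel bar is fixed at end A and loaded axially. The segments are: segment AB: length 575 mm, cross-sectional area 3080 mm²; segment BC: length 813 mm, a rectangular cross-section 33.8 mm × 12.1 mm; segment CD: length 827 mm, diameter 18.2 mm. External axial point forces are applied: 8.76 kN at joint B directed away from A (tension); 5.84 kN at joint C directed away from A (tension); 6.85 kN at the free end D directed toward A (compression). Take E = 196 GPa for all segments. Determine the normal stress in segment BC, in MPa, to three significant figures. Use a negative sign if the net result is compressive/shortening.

Internal axial forces (sectioning from the free end, tension +): N_CD = -6.85 kN, N_BC = -1.01 kN, N_AB = 7.75 kN.
A_BC = 409 mm².
σ_BC = N_BC/A_BC = -1010/409 = -2.47 MPa.

-2.47 MPa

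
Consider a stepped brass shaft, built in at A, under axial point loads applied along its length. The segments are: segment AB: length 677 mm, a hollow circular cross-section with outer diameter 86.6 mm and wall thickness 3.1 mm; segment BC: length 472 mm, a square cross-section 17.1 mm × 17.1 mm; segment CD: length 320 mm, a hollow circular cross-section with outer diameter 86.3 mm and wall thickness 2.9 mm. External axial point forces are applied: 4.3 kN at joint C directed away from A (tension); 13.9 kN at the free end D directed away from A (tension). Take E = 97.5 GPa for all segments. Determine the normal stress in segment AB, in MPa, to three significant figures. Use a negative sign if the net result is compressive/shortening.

22.4 MPa

Internal axial forces (sectioning from the free end, tension +): N_CD = 13.9 kN, N_BC = 18.2 kN, N_AB = 18.2 kN.
A_AB = 813.2 mm².
σ_AB = N_AB/A_AB = 18200/813.2 = 22.38 MPa.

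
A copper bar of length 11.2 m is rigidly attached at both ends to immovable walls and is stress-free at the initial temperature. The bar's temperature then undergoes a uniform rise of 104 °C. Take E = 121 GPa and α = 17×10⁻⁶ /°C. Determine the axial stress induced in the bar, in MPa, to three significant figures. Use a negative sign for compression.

Free thermal expansion αLΔT = 17e-6 · 11200 · 104 = 19.8 mm.
The walls impose strain ε = −(19.8)/11200 = -1.7680e-03; σ = Eε = 121000 · -1.7680e-03 = -213.9 MPa.

-214 MPa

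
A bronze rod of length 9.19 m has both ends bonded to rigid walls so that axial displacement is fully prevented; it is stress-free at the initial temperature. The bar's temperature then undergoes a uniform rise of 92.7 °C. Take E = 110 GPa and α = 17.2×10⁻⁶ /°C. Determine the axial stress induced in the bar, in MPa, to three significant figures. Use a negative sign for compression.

Free thermal expansion αLΔT = 17.2e-6 · 9190 · 92.7 = 14.65 mm.
The walls impose strain ε = −(14.65)/9190 = -1.5944e-03; σ = Eε = 110000 · -1.5944e-03 = -175.4 MPa.

-175 MPa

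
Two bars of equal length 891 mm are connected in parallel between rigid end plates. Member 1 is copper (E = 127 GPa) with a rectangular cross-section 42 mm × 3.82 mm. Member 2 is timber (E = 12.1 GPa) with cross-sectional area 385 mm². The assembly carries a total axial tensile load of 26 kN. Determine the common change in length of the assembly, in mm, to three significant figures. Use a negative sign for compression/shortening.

A_1 = 160.4 mm².
Equal strain + equilibrium ⇒ each member carries load in proportion to AE: A₁E₁ = 20380000 N, A₂E₂ = 4658000 N, ΣAE = 25030000 N.
δ = PL/ΣAE = 26000·891/25030000 = 0.9254 mm.

0.925 mm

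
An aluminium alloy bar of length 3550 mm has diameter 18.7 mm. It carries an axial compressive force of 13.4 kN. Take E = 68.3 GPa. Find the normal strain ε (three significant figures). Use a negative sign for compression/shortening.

-7.14e-04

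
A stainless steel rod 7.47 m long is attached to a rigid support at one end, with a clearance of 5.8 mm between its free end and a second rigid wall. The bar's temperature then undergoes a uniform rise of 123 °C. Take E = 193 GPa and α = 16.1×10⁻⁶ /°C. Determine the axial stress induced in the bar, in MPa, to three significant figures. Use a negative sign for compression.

Free thermal expansion αLΔT = 16.1e-6 · 7470 · 123 = 14.79 mm.
The walls engage after the gap closes; constrained expansion = 14.79 − 5.8 = 8.993 mm.
The walls impose strain ε = −(8.993)/7470 = -1.2039e-03; σ = Eε = 193000 · -1.2039e-03 = -232.3 MPa.

-232 MPa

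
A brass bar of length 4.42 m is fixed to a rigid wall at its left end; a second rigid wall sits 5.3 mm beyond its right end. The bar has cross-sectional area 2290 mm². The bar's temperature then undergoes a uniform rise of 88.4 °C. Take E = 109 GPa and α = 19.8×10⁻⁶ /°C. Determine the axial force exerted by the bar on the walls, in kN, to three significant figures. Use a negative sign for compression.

-138 kN

Free thermal expansion αLΔT = 19.8e-6 · 4420 · 88.4 = 7.736 mm.
The walls engage after the gap closes; constrained expansion = 7.736 − 5.3 = 2.436 mm.
The walls impose strain ε = −(2.436)/4420 = -5.5122e-04; σ = Eε = 109000 · -5.5122e-04 = -60.08 MPa.
Wall reaction R = σ·A = -60.08·2290 = -137600 N = -137.6 kN.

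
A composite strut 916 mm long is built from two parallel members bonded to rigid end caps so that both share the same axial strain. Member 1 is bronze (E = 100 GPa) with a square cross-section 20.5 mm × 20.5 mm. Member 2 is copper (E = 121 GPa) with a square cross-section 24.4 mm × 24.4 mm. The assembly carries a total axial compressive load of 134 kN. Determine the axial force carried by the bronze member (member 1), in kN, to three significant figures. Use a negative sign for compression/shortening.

-49.4 kN

A_1 = 420.2 mm².
A_2 = 595.4 mm².
Equal strain + equilibrium ⇒ each member carries load in proportion to AE: A₁E₁ = 42020000 N, A₂E₂ = 72040000 N, ΣAE = 114100000 N.
F₁ = P·A₁E₁/ΣAE = -134000·42020000/114100000 = -49370 N.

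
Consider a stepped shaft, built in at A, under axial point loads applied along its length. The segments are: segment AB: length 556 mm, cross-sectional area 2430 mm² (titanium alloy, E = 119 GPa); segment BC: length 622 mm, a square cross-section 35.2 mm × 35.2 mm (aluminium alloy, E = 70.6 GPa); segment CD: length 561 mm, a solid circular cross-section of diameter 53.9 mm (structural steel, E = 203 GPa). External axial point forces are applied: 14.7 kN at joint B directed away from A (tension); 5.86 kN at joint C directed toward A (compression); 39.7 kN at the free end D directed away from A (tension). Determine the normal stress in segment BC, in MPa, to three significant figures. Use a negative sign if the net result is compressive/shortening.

27.3 MPa

Internal axial forces (sectioning from the free end, tension +): N_CD = 39.7 kN, N_BC = 33.84 kN, N_AB = 48.54 kN.
A_BC = 1239 mm².
σ_BC = N_BC/A_BC = 33840/1239 = 27.31 MPa.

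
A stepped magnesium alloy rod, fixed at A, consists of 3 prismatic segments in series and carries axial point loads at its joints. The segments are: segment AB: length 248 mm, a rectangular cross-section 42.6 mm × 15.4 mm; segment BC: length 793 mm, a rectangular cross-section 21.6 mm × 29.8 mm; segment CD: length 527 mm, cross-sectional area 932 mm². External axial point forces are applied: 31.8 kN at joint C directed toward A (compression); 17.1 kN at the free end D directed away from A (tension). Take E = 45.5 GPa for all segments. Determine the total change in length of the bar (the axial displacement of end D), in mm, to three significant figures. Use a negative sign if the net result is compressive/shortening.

Internal axial forces (sectioning from the free end, tension +): N_CD = 17.1 kN, N_BC = -14.7 kN, N_AB = -14.7 kN.
A_AB = 656 mm².
A_BC = 643.7 mm².
δ_AB = -14700·248/(656·45500) = -0.1221 mm
δ_BC = -14700·793/(643.7·45500) = -0.398 mm
δ_CD = 17100·527/(932·45500) = 0.2125 mm
δ = Σδ_i = -0.3076 mm.

-0.308 mm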